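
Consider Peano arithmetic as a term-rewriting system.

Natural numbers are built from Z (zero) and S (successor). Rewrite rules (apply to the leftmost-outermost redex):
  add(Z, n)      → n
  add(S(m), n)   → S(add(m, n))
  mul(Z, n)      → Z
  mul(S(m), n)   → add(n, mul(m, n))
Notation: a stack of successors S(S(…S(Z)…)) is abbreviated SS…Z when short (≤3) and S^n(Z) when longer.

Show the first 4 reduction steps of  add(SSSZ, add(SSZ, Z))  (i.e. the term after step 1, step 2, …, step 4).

Answer: after 4 steps: S(S(S(add(SSZ, Z))))

Derivation:
  start: add(SSSZ, add(SSZ, Z))
  step 1: S(add(SSZ, add(SSZ, Z)))
  step 2: S(S(add(SZ, add(SSZ, Z))))
  step 3: S(S(S(add(Z, add(SSZ, Z)))))
  step 4: S(S(S(add(SSZ, Z))))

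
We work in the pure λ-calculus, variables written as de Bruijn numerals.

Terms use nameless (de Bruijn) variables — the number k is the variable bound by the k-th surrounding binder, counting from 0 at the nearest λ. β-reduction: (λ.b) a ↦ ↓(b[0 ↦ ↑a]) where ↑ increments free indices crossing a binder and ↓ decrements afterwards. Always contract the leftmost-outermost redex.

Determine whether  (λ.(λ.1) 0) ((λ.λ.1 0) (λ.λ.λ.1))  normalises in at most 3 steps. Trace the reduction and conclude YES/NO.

Answer: NO — after 3 steps the term is λ.(λ.λ.λ.1) 0, not yet normal

Derivation:
  start: (λ.(λ.1) 0) ((λ.λ.1 0) (λ.λ.λ.1))
  [1] (λ.(λ.λ.1 0) (λ.λ.λ.1)) ((λ.λ.1 0) (λ.λ.λ.1))
  [2] (λ.λ.1 0) (λ.λ.λ.1)
  [3] λ.(λ.λ.λ.1) 0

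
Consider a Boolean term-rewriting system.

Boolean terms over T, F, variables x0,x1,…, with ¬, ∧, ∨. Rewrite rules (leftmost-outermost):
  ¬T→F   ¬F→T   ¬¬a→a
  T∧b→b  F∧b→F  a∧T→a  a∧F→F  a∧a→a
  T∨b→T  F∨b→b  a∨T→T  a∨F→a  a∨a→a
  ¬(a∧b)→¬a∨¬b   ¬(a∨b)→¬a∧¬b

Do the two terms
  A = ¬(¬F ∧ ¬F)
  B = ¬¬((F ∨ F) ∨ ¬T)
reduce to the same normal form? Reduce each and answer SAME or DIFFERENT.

Answer: SAME — A ⇓ F, B ⇓ F

Reduction:
Term A:
  start: ¬(¬F ∧ ¬F)
  step 1: ¬¬F ∨ ¬¬F
  step 2: ¬¬F
  step 3: F

Term B:
  start: ¬¬((F ∨ F) ∨ ¬T)
  step 1: (F ∨ F) ∨ ¬T
  step 2: F ∨ ¬T
  step 3: ¬T
  step 4: F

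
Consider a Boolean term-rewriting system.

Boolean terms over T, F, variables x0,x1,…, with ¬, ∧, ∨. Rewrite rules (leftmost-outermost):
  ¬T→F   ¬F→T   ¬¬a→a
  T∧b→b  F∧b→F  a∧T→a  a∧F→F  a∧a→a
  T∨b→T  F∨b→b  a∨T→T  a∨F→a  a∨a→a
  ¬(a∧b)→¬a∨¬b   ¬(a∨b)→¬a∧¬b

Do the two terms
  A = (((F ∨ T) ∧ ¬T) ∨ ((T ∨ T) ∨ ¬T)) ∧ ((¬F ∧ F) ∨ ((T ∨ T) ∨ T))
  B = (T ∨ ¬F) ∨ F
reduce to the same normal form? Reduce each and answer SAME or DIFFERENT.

Answer: SAME — A ⇓ T, B ⇓ T

Derivation:
Term A:
  start: (((F ∨ T) ∧ ¬T) ∨ ((T ∨ T) ∨ ¬T)) ∧ ((¬F ∧ F) ∨ ((T ∨ T) ∨ T))
  →1  ((T ∧ ¬T) ∨ ((T ∨ T) ∨ ¬T)) ∧ ((¬F ∧ F) ∨ ((T ∨ T) ∨ T))
  →2  (¬T ∨ ((T ∨ T) ∨ ¬T)) ∧ ((¬F ∧ F) ∨ ((T ∨ T) ∨ T))
  →3  (F ∨ ((T ∨ T) ∨ ¬T)) ∧ ((¬F ∧ F) ∨ ((T ∨ T) ∨ T))
  →4  ((T ∨ T) ∨ ¬T) ∧ ((¬F ∧ F) ∨ ((T ∨ T) ∨ T))
  →5  (T ∨ ¬T) ∧ ((¬F ∧ F) ∨ ((T ∨ T) ∨ T))
  →6  T ∧ ((¬F ∧ F) ∨ ((T ∨ T) ∨ T))
  →7  (¬F ∧ F) ∨ ((T ∨ T) ∨ T)
  →8  F ∨ ((T ∨ T) ∨ T)
  →9  (T ∨ T) ∨ T
  →10  T

Term B:
  start: (T ∨ ¬F) ∨ F
  →1  T ∨ ¬F
  →2  T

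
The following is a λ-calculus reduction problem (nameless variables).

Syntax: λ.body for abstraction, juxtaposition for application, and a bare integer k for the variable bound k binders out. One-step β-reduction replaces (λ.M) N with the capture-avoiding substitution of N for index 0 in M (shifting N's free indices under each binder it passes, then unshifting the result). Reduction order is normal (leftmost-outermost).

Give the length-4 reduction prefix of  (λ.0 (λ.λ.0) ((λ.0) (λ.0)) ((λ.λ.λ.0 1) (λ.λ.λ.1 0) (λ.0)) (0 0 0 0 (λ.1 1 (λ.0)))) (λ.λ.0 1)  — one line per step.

Answer: after 4 steps: (λ.0) (λ.λ.0) ((λ.λ.λ.0 1) (λ.λ.λ.1 0) (λ.0)) ((λ.λ.0 1) (λ.λ.0 1) (λ.λ.0 1) (λ.λ.0 1) (λ.(λ.λ.0 1) (λ.λ.0 1) (λ.0)))

Reduction:
  start: (λ.0 (λ.λ.0) ((λ.0) (λ.0)) ((λ.λ.λ.0 1) (λ.λ.λ.1 0) (λ.0)) (0 0 0 0 (λ.1 1 (λ.0)))) (λ.λ.0 1)
  step 1: (λ.λ.0 1) (λ.λ.0) ((λ.0) (λ.0)) ((λ.λ.λ.0 1) (λ.λ.λ.1 0) (λ.0)) ((λ.λ.0 1) (λ.λ.0 1) (λ.λ.0 1) (λ.λ.0 1) (λ.(λ.λ.0 1) (λ.λ.0 1) (λ.0)))
  step 2: (λ.0 (λ.λ.0)) ((λ.0) (λ.0)) ((λ.λ.λ.0 1) (λ.λ.λ.1 0) (λ.0)) ((λ.λ.0 1) (λ.λ.0 1) (λ.λ.0 1) (λ.λ.0 1) (λ.(λ.λ.0 1) (λ.λ.0 1) (λ.0)))
  step 3: (λ.0) (λ.0) (λ.λ.0) ((λ.λ.λ.0 1) (λ.λ.λ.1 0) (λ.0)) ((λ.λ.0 1) (λ.λ.0 1) (λ.λ.0 1) (λ.λ.0 1) (λ.(λ.λ.0 1) (λ.λ.0 1) (λ.0)))
  step 4: (λ.0) (λ.λ.0) ((λ.λ.λ.0 1) (λ.λ.λ.1 0) (λ.0)) ((λ.λ.0 1) (λ.λ.0 1) (λ.λ.0 1) (λ.λ.0 1) (λ.(λ.λ.0 1) (λ.λ.0 1) (λ.0)))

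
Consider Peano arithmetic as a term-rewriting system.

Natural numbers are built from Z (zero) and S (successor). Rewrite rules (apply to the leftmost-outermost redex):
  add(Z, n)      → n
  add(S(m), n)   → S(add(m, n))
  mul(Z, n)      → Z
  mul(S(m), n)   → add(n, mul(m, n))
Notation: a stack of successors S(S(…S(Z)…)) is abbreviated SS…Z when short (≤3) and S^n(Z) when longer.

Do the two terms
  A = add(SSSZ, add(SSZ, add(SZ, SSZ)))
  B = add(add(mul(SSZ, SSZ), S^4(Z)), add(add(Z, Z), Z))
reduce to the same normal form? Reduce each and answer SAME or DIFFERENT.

Answer: SAME — A ⇓ S^8(Z), B ⇓ S^8(Z)

Reduction:
Term A:
  start: add(SSSZ, add(SSZ, add(SZ, SSZ)))
  step 1: S(add(SSZ, add(SSZ, add(SZ, SSZ))))
  step 2: S(S(add(SZ, add(SSZ, add(SZ, SSZ)))))
  step 3: S(S(S(add(Z, add(SSZ, add(SZ, SSZ))))))
  step 4: S(S(S(add(SSZ, add(SZ, SSZ)))))
  step 5: S(S(S(S(add(SZ, add(SZ, SSZ))))))
  step 6: S(S(S(S(S(add(Z, add(SZ, SSZ)))))))
  step 7: S(S(S(S(S(add(SZ, SSZ))))))
  step 8: S(S(S(S(S(S(add(Z, SSZ)))))))
  step 9: S^8(Z)

Term B:
  start: add(add(mul(SSZ, SSZ), S^4(Z)), add(add(Z, Z), Z))
  step 1: add(add(add(SSZ, mul(SZ, SSZ)), S^4(Z)), add(add(Z, Z), Z))
  step 2: add(add(S(add(SZ, mul(SZ, SSZ))), S^4(Z)), add(add(Z, Z), Z))
  step 3: add(S(add(add(SZ, mul(SZ, SSZ)), S^4(Z))), add(add(Z, Z), Z))
  step 4: S(add(add(add(SZ, mul(SZ, SSZ)), S^4(Z)), add(add(Z, Z), Z)))
  step 5: S(add(add(S(add(Z, mul(SZ, SSZ))), S^4(Z)), add(add(Z, Z), Z)))
  step 6: S(add(S(add(add(Z, mul(SZ, SSZ)), S^4(Z))), add(add(Z, Z), Z)))
  step 7: S(S(add(add(add(Z, mul(SZ, SSZ)), S^4(Z)), add(add(Z, Z), Z))))
  step 8: S(S(add(add(mul(SZ, SSZ), S^4(Z)), add(add(Z, Z), Z))))
  step 9: S(S(add(add(add(SSZ, mul(Z, SSZ)), S^4(Z)), add(add(Z, Z), Z))))
  step 10: S(S(add(add(S(add(SZ, mul(Z, SSZ))), S^4(Z)), add(add(Z, Z), Z))))
  step 11: S(S(add(S(add(add(SZ, mul(Z, SSZ)), S^4(Z))), add(add(Z, Z), Z))))
  step 12: S(S(S(add(add(add(SZ, mul(Z, SSZ)), S^4(Z)), add(add(Z, Z), Z)))))
  step 13: S(S(S(add(add(S(add(Z, mul(Z, SSZ))), S^4(Z)), add(add(Z, Z), Z)))))
  step 14: S(S(S(add(S(add(add(Z, mul(Z, SSZ)), S^4(Z))), add(add(Z, Z), Z)))))
  step 15: S(S(S(S(add(add(add(Z, mul(Z, SSZ)), S^4(Z)), add(add(Z, Z), Z))))))
  step 16: S(S(S(S(add(add(mul(Z, SSZ), S^4(Z)), add(add(Z, Z), Z))))))
  step 17: S(S(S(S(add(add(Z, S^4(Z)), add(add(Z, Z), Z))))))
  step 18: S(S(S(S(add(S^4(Z), add(add(Z, Z), Z))))))
  step 19: S(S(S(S(S(add(SSSZ, add(add(Z, Z), Z)))))))
  step 20: S(S(S(S(S(S(add(SSZ, add(add(Z, Z), Z))))))))
  step 21: S(S(S(S(S(S(S(add(SZ, add(add(Z, Z), Z)))))))))
  step 22: S(S(S(S(S(S(S(S(add(Z, add(add(Z, Z), Z))))))))))
  step 23: S(S(S(S(S(S(S(S(add(add(Z, Z), Z)))))))))
  step 24: S(S(S(S(S(S(S(S(add(Z, Z)))))))))
  step 25: S^8(Z)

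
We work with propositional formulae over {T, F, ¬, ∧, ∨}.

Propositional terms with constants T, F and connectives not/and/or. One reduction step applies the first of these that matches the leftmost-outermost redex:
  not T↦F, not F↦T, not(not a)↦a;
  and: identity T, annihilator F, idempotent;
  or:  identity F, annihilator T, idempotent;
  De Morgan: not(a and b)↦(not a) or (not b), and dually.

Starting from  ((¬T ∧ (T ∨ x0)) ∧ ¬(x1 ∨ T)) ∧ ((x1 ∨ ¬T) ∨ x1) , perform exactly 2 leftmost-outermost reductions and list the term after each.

  start: ((¬T ∧ (T ∨ x0)) ∧ ¬(x1 ∨ T)) ∧ ((x1 ∨ ¬T) ∨ x1)
  step 1: ((F ∧ (T ∨ x0)) ∧ ¬(x1 ∨ T)) ∧ ((x1 ∨ ¬T) ∨ x1)
  step 2: (F ∧ ¬(x1 ∨ T)) ∧ ((x1 ∨ ¬T) ∨ x1)

Answer: after 2 steps: (F ∧ ¬(x1 ∨ T)) ∧ ((x1 ∨ ¬T) ∨ x1)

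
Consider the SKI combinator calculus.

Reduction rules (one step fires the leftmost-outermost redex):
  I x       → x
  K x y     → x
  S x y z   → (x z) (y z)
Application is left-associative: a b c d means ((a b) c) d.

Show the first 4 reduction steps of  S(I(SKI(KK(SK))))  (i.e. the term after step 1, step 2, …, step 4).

Answer: after 4 steps: SK

Working:
  start: S(I(SKI(KK(SK))))
  step 1: S(SKI(KK(SK)))
  step 2: S(K(KK(SK))(I(KK(SK))))
  step 3: S(KK(SK))
  step 4: SK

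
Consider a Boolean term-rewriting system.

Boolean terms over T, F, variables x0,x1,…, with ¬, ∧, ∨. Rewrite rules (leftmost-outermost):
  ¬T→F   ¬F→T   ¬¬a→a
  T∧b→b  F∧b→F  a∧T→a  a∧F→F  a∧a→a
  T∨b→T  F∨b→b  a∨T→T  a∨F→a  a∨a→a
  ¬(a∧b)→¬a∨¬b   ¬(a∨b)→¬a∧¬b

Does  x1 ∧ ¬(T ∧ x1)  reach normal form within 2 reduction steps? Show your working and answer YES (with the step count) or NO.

  start: x1 ∧ ¬(T ∧ x1)
  →1  x1 ∧ (¬T ∨ ¬x1)
  →2  x1 ∧ (F ∨ ¬x1)

Answer: NO — after 2 steps the term is x1 ∧ (F ∨ ¬x1), not yet normal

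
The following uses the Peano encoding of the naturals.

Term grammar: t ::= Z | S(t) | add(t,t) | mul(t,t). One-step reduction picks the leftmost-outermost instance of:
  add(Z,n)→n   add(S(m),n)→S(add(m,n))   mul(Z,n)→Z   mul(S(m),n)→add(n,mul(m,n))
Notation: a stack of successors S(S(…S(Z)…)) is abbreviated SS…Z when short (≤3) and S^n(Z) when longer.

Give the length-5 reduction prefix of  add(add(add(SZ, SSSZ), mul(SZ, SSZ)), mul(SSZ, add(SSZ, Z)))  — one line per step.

  start: add(add(add(SZ, SSSZ), mul(SZ, SSZ)), mul(SSZ, add(SSZ, Z)))
  step 1: add(add(S(add(Z, SSSZ)), mul(SZ, SSZ)), mul(SSZ, add(SSZ, Z)))
  step 2: add(S(add(add(Z, SSSZ), mul(SZ, SSZ))), mul(SSZ, add(SSZ, Z)))
  step 3: S(add(add(add(Z, SSSZ), mul(SZ, SSZ)), mul(SSZ, add(SSZ, Z))))
  step 4: S(add(add(SSSZ, mul(SZ, SSZ)), mul(SSZ, add(SSZ, Z))))
  step 5: S(add(S(add(SSZ, mul(SZ, SSZ))), mul(SSZ, add(SSZ, Z))))

Answer: after 5 steps: S(add(S(add(SSZ, mul(SZ, SSZ))), mul(SSZ, add(SSZ, Z))))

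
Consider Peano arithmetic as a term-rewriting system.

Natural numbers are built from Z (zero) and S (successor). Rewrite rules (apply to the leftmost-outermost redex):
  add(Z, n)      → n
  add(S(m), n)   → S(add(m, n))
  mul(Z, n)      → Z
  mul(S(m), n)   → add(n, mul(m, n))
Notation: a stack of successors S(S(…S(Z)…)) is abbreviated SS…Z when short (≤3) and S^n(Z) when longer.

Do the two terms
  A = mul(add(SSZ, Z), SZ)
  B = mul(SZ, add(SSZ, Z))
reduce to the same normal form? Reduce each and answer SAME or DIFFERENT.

Answer: SAME — A ⇓ SSZ, B ⇓ SSZ

Derivation:
Term A:
  start: mul(add(SSZ, Z), SZ)
  [1] mul(S(add(SZ, Z)), SZ)
  [2] add(SZ, mul(add(SZ, Z), SZ))
  [3] S(add(Z, mul(add(SZ, Z), SZ)))
  [4] S(mul(add(SZ, Z), SZ))
  [5] S(mul(S(add(Z, Z)), SZ))
  [6] S(add(SZ, mul(add(Z, Z), SZ)))
  [7] S(S(add(Z, mul(add(Z, Z), SZ))))
  [8] S(S(mul(add(Z, Z), SZ)))
  [9] S(S(mul(Z, SZ)))
  [10] SSZ

Term B:
  start: mul(SZ, add(SSZ, Z))
  [1] add(add(SSZ, Z), mul(Z, add(SSZ, Z)))
  [2] add(S(add(SZ, Z)), mul(Z, add(SSZ, Z)))
  [3] S(add(add(SZ, Z), mul(Z, add(SSZ, Z))))
  [4] S(add(S(add(Z, Z)), mul(Z, add(SSZ, Z))))
  [5] S(S(add(add(Z, Z), mul(Z, add(SSZ, Z)))))
  [6] S(S(add(Z, mul(Z, add(SSZ, Z)))))
  [7] S(S(mul(Z, add(SSZ, Z))))
  [8] SSZ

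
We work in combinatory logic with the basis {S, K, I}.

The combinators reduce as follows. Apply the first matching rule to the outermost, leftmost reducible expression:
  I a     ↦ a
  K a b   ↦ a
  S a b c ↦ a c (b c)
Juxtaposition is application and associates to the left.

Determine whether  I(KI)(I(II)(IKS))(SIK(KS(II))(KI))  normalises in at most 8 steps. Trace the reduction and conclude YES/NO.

  start: I(KI)(I(II)(IKS))(SIK(KS(II))(KI))
  →1  KI(I(II)(IKS))(SIK(KS(II))(KI))
  →2  I(SIK(KS(II))(KI))
  →3  SIK(KS(II))(KI)
  →4  I(KS(II))(K(KS(II)))(KI)
  →5  KS(II)(K(KS(II)))(KI)
  →6  S(K(KS(II)))(KI)
  →7  S(KS)(KI)

Answer: YES — reaches normal form S(KS)(KI) in 7 ≤ 8 steps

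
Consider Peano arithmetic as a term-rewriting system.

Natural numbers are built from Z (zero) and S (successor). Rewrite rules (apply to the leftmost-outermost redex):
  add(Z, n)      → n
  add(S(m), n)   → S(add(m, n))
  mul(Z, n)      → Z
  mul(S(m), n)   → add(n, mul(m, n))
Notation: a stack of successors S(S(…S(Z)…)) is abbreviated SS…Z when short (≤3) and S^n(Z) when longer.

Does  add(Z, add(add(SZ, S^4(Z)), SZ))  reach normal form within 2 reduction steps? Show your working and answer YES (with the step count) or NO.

  start: add(Z, add(add(SZ, S^4(Z)), SZ))
  [1] add(add(SZ, S^4(Z)), SZ)
  [2] add(S(add(Z, S^4(Z))), SZ)

Answer: NO — after 2 steps the term is add(S(add(Z, S^4(Z))), SZ), not yet normal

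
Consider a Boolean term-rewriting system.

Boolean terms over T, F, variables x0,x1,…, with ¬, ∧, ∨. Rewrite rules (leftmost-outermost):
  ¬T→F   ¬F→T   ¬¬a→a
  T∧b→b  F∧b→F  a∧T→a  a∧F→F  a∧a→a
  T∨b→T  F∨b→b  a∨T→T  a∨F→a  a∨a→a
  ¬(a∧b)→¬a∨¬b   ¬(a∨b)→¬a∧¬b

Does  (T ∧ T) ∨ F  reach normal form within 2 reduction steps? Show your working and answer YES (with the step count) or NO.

  start: (T ∧ T) ∨ F
  →1  T ∧ T
  →2  T

Answer: YES — reaches normal form T in 2 ≤ 2 steps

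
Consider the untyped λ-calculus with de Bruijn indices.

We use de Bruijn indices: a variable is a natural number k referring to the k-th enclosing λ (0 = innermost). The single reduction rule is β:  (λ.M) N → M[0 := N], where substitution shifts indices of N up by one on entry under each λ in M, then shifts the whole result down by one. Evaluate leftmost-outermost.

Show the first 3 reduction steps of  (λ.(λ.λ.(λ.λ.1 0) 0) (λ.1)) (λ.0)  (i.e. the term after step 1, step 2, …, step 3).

Answer: after 3 steps: λ.λ.1 0

Reduction:
  start: (λ.(λ.λ.(λ.λ.1 0) 0) (λ.1)) (λ.0)
  →1  (λ.λ.(λ.λ.1 0) 0) (λ.λ.0)
  →2  λ.(λ.λ.1 0) 0
  →3  λ.λ.1 0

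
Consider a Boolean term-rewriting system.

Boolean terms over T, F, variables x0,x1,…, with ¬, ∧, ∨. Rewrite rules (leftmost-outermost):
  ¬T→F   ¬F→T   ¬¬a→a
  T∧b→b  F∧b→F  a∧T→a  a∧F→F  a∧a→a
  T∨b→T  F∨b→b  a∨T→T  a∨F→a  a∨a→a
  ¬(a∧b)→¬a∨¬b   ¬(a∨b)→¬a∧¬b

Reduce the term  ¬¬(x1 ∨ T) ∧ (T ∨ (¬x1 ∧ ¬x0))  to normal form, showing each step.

Answer: normal form = T  (in 4 steps)

Working:
  start: ¬¬(x1 ∨ T) ∧ (T ∨ (¬x1 ∧ ¬x0))
  →1  (x1 ∨ T) ∧ (T ∨ (¬x1 ∧ ¬x0))
  →2  T ∧ (T ∨ (¬x1 ∧ ¬x0))
  →3  T ∨ (¬x1 ∧ ¬x0)
  →4  T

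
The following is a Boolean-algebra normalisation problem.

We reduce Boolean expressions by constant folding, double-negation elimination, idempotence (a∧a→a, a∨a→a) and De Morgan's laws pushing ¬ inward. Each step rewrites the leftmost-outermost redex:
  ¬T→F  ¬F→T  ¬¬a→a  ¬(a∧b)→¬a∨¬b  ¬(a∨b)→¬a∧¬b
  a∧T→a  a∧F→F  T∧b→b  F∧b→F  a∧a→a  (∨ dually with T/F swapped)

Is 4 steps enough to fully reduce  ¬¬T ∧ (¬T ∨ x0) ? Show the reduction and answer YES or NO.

  start: ¬¬T ∧ (¬T ∨ x0)
  →1  T ∧ (¬T ∨ x0)
  →2  ¬T ∨ x0
  →3  F ∨ x0
  →4  x0

Answer: YES — reaches normal form x0 in 4 ≤ 4 steps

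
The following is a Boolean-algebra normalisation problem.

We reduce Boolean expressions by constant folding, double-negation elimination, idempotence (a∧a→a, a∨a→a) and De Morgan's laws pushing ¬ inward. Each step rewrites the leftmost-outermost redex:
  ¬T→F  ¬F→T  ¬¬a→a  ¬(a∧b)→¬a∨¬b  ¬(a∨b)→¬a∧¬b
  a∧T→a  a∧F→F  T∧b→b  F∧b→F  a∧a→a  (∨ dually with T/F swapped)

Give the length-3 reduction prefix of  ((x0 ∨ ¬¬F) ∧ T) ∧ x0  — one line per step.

  start: ((x0 ∨ ¬¬F) ∧ T) ∧ x0
  step 1: (x0 ∨ ¬¬F) ∧ x0
  step 2: (x0 ∨ F) ∧ x0
  step 3: x0 ∧ x0

Answer: after 3 steps: x0 ∧ x0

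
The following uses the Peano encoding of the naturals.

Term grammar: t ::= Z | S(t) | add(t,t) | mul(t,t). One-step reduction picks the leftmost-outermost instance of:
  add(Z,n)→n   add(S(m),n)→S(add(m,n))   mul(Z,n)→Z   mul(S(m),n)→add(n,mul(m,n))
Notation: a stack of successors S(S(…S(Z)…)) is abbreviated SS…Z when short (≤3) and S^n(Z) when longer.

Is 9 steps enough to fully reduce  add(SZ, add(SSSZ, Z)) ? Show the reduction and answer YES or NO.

  start: add(SZ, add(SSSZ, Z))
  [1] S(add(Z, add(SSSZ, Z)))
  [2] S(add(SSSZ, Z))
  [3] S(S(add(SSZ, Z)))
  [4] S(S(S(add(SZ, Z))))
  [5] S(S(S(S(add(Z, Z)))))
  [6] S^4(Z)

Answer: YES — reaches normal form S^4(Z) in 6 ≤ 9 steps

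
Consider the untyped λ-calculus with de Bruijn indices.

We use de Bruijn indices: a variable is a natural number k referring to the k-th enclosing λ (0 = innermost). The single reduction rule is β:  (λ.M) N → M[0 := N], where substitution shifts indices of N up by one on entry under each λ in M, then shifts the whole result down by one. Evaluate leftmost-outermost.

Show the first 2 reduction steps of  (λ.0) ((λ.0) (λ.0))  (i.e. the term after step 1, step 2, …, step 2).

  start: (λ.0) ((λ.0) (λ.0))
  [1] (λ.0) (λ.0)
  [2] λ.0

Answer: after 2 steps: λ.0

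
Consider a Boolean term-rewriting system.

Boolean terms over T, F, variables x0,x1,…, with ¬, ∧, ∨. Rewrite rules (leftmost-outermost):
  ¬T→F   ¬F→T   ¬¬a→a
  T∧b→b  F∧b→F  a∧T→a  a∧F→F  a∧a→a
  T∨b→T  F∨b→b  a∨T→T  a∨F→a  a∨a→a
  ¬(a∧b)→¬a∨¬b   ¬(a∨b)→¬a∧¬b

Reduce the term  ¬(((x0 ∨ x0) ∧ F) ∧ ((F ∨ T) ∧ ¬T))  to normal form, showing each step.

Answer: normal form = T  (in 7 steps)

Derivation:
  start: ¬(((x0 ∨ x0) ∧ F) ∧ ((F ∨ T) ∧ ¬T))
  →1  ¬((x0 ∨ x0) ∧ F) ∨ ¬((F ∨ T) ∧ ¬T)
  →2  (¬(x0 ∨ x0) ∨ ¬F) ∨ ¬((F ∨ T) ∧ ¬T)
  →3  ((¬x0 ∧ ¬x0) ∨ ¬F) ∨ ¬((F ∨ T) ∧ ¬T)
  →4  (¬x0 ∨ ¬F) ∨ ¬((F ∨ T) ∧ ¬T)
  →5  (¬x0 ∨ T) ∨ ¬((F ∨ T) ∧ ¬T)
  →6  T ∨ ¬((F ∨ T) ∧ ¬T)
  →7  T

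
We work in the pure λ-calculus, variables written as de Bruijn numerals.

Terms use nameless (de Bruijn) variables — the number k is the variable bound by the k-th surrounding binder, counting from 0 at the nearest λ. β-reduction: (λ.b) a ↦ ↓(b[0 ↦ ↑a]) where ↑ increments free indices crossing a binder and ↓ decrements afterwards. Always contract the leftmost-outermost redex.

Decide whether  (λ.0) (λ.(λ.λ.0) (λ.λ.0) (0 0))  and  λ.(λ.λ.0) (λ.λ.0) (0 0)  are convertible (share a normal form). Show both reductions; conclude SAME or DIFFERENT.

Answer: SAME — A ⇓ λ.0 0, B ⇓ λ.0 0

Derivation:
Term A:
  start: (λ.0) (λ.(λ.λ.0) (λ.λ.0) (0 0))
  [1] λ.(λ.λ.0) (λ.λ.0) (0 0)
  [2] λ.(λ.0) (0 0)
  [3] λ.0 0

Term B:
  start: λ.(λ.λ.0) (λ.λ.0) (0 0)
  [1] λ.(λ.0) (0 0)
  [2] λ.0 0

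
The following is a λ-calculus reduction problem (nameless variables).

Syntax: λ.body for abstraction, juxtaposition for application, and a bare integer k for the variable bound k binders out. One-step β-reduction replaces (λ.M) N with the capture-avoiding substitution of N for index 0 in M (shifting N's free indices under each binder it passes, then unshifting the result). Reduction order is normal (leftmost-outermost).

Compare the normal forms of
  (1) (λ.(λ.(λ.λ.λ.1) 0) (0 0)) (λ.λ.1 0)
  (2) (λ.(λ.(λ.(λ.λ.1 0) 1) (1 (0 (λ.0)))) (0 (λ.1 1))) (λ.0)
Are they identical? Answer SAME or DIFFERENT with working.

Answer: DIFFERENT — A ⇓ λ.λ.1, B ⇓ λ.λ.0

Reduction:
Term A:
  start: (λ.(λ.(λ.λ.λ.1) 0) (0 0)) (λ.λ.1 0)
  →1  (λ.(λ.λ.λ.1) 0) ((λ.λ.1 0) (λ.λ.1 0))
  →2  (λ.λ.λ.1) ((λ.λ.1 0) (λ.λ.1 0))
  →3  λ.λ.1

Term B:
  start: (λ.(λ.(λ.(λ.λ.1 0) 1) (1 (0 (λ.0)))) (0 (λ.1 1))) (λ.0)
  →1  (λ.(λ.(λ.λ.1 0) 1) ((λ.0) (0 (λ.0)))) ((λ.0) (λ.(λ.0) (λ.0)))
  →2  (λ.(λ.λ.1 0) ((λ.0) (λ.(λ.0) (λ.0)))) ((λ.0) ((λ.0) (λ.(λ.0) (λ.0)) (λ.0)))
  →3  (λ.λ.1 0) ((λ.0) (λ.(λ.0) (λ.0)))
  →4  λ.(λ.0) (λ.(λ.0) (λ.0)) 0
  →5  λ.(λ.(λ.0) (λ.0)) 0
  →6  λ.(λ.0) (λ.0)
  →7  λ.λ.0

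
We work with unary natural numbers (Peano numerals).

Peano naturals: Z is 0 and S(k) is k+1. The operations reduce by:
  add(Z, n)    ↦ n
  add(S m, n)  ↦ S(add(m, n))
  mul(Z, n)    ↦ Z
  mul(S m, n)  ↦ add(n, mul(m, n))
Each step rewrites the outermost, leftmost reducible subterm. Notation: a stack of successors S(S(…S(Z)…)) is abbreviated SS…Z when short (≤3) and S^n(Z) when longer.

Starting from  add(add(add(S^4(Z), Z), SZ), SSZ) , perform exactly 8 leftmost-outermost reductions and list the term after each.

Answer: after 8 steps: S(S(add(S(add(add(SZ, Z), SZ)), SSZ)))

Reduction:
  start: add(add(add(S^4(Z), Z), SZ), SSZ)
  [1] add(add(S(add(SSSZ, Z)), SZ), SSZ)
  [2] add(S(add(add(SSSZ, Z), SZ)), SSZ)
  [3] S(add(add(add(SSSZ, Z), SZ), SSZ))
  [4] S(add(add(S(add(SSZ, Z)), SZ), SSZ))
  [5] S(add(S(add(add(SSZ, Z), SZ)), SSZ))
  [6] S(S(add(add(add(SSZ, Z), SZ), SSZ)))
  [7] S(S(add(add(S(add(SZ, Z)), SZ), SSZ)))
  [8] S(S(add(S(add(add(SZ, Z), SZ)), SSZ)))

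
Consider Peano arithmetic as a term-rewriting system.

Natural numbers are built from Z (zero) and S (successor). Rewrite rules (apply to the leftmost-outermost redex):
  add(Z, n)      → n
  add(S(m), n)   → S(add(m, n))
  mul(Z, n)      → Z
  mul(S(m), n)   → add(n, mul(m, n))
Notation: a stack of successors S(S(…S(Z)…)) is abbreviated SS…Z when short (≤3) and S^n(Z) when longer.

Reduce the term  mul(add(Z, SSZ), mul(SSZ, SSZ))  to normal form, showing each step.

Answer: normal form = S^8(Z)  (in 32 steps)

Working:
  start: mul(add(Z, SSZ), mul(SSZ, SSZ))
  step 1: mul(SSZ, mul(SSZ, SSZ))
  step 2: add(mul(SSZ, SSZ), mul(SZ, mul(SSZ, SSZ)))
  step 3: add(add(SSZ, mul(SZ, SSZ)), mul(SZ, mul(SSZ, SSZ)))
  step 4: add(S(add(SZ, mul(SZ, SSZ))), mul(SZ, mul(SSZ, SSZ)))
  step 5: S(add(add(SZ, mul(SZ, SSZ)), mul(SZ, mul(SSZ, SSZ))))
  step 6: S(add(S(add(Z, mul(SZ, SSZ))), mul(SZ, mul(SSZ, SSZ))))
  step 7: S(S(add(add(Z, mul(SZ, SSZ)), mul(SZ, mul(SSZ, SSZ)))))
  step 8: S(S(add(mul(SZ, SSZ), mul(SZ, mul(SSZ, SSZ)))))
  step 9: S(S(add(add(SSZ, mul(Z, SSZ)), mul(SZ, mul(SSZ, SSZ)))))
  step 10: S(S(add(S(add(SZ, mul(Z, SSZ))), mul(SZ, mul(SSZ, SSZ)))))
  step 11: S(S(S(add(add(SZ, mul(Z, SSZ)), mul(SZ, mul(SSZ, SSZ))))))
  step 12: S(S(S(add(S(add(Z, mul(Z, SSZ))), mul(SZ, mul(SSZ, SSZ))))))
  step 13: S(S(S(S(add(add(Z, mul(Z, SSZ)), mul(SZ, mul(SSZ, SSZ)))))))
  step 14: S(S(S(S(add(mul(Z, SSZ), mul(SZ, mul(SSZ, SSZ)))))))
  step 15: S(S(S(S(add(Z, mul(SZ, mul(SSZ, SSZ)))))))
  step 16: S(S(S(S(mul(SZ, mul(SSZ, SSZ))))))
  step 17: S(S(S(S(add(mul(SSZ, SSZ), mul(Z, mul(SSZ, SSZ)))))))
  step 18: S(S(S(S(add(add(SSZ, mul(SZ, SSZ)), mul(Z, mul(SSZ, SSZ)))))))
  step 19: S(S(S(S(add(S(add(SZ, mul(SZ, SSZ))), mul(Z, mul(SSZ, SSZ)))))))
  step 20: S(S(S(S(S(add(add(SZ, mul(SZ, SSZ)), mul(Z, mul(SSZ, SSZ))))))))
  step 21: S(S(S(S(S(add(S(add(Z, mul(SZ, SSZ))), mul(Z, mul(SSZ, SSZ))))))))
  step 22: S(S(S(S(S(S(add(add(Z, mul(SZ, SSZ)), mul(Z, mul(SSZ, SSZ)))))))))
  step 23: S(S(S(S(S(S(add(mul(SZ, SSZ), mul(Z, mul(SSZ, SSZ)))))))))
  step 24: S(S(S(S(S(S(add(add(SSZ, mul(Z, SSZ)), mul(Z, mul(SSZ, SSZ)))))))))
  step 25: S(S(S(S(S(S(add(S(add(SZ, mul(Z, SSZ))), mul(Z, mul(SSZ, SSZ)))))))))
  step 26: S(S(S(S(S(S(S(add(add(SZ, mul(Z, SSZ)), mul(Z, mul(SSZ, SSZ))))))))))
  step 27: S(S(S(S(S(S(S(add(S(add(Z, mul(Z, SSZ))), mul(Z, mul(SSZ, SSZ))))))))))
  step 28: S(S(S(S(S(S(S(S(add(add(Z, mul(Z, SSZ)), mul(Z, mul(SSZ, SSZ)))))))))))
  step 29: S(S(S(S(S(S(S(S(add(mul(Z, SSZ), mul(Z, mul(SSZ, SSZ)))))))))))
  step 30: S(S(S(S(S(S(S(S(add(Z, mul(Z, mul(SSZ, SSZ)))))))))))
  step 31: S(S(S(S(S(S(S(S(mul(Z, mul(SSZ, SSZ))))))))))
  step 32: S^8(Z)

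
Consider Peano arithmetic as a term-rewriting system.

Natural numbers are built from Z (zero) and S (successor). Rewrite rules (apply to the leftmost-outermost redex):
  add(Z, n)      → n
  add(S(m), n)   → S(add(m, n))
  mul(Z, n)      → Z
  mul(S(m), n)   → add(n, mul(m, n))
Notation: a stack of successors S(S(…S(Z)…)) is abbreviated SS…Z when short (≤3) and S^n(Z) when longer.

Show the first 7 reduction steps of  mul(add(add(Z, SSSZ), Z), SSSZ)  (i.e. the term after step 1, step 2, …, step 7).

  start: mul(add(add(Z, SSSZ), Z), SSSZ)
  step 1: mul(add(SSSZ, Z), SSSZ)
  step 2: mul(S(add(SSZ, Z)), SSSZ)
  step 3: add(SSSZ, mul(add(SSZ, Z), SSSZ))
  step 4: S(add(SSZ, mul(add(SSZ, Z), SSSZ)))
  step 5: S(S(add(SZ, mul(add(SSZ, Z), SSSZ))))
  step 6: S(S(S(add(Z, mul(add(SSZ, Z), SSSZ)))))
  step 7: S(S(S(mul(add(SSZ, Z), SSSZ))))

Answer: after 7 steps: S(S(S(mul(add(SSZ, Z), SSSZ))))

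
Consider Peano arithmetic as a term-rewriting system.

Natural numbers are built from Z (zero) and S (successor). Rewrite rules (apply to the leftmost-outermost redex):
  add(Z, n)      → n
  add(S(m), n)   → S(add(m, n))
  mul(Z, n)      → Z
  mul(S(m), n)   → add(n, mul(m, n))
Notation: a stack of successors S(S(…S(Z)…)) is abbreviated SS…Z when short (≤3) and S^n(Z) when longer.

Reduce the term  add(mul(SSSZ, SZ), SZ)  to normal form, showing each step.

Answer: normal form = S^4(Z)  (in 14 steps)

Derivation:
  start: add(mul(SSSZ, SZ), SZ)
  →1  add(add(SZ, mul(SSZ, SZ)), SZ)
  →2  add(S(add(Z, mul(SSZ, SZ))), SZ)
  →3  S(add(add(Z, mul(SSZ, SZ)), SZ))
  →4  S(add(mul(SSZ, SZ), SZ))
  →5  S(add(add(SZ, mul(SZ, SZ)), SZ))
  →6  S(add(S(add(Z, mul(SZ, SZ))), SZ))
  →7  S(S(add(add(Z, mul(SZ, SZ)), SZ)))
  →8  S(S(add(mul(SZ, SZ), SZ)))
  →9  S(S(add(add(SZ, mul(Z, SZ)), SZ)))
  →10  S(S(add(S(add(Z, mul(Z, SZ))), SZ)))
  →11  S(S(S(add(add(Z, mul(Z, SZ)), SZ))))
  →12  S(S(S(add(mul(Z, SZ), SZ))))
  →13  S(S(S(add(Z, SZ))))
  →14  S^4(Z)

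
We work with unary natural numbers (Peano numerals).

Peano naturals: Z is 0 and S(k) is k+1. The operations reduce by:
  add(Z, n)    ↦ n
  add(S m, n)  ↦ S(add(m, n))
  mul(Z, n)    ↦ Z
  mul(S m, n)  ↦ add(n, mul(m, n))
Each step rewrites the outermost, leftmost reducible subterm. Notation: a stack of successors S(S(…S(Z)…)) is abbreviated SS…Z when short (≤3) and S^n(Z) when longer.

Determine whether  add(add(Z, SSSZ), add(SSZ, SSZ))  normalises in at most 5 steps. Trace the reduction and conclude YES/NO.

  start: add(add(Z, SSSZ), add(SSZ, SSZ))
  [1] add(SSSZ, add(SSZ, SSZ))
  [2] S(add(SSZ, add(SSZ, SSZ)))
  [3] S(S(add(SZ, add(SSZ, SSZ))))
  [4] S(S(S(add(Z, add(SSZ, SSZ)))))
  [5] S(S(S(add(SSZ, SSZ))))

Answer: NO — after 5 steps the term is S(S(S(add(SSZ, SSZ)))), not yet normal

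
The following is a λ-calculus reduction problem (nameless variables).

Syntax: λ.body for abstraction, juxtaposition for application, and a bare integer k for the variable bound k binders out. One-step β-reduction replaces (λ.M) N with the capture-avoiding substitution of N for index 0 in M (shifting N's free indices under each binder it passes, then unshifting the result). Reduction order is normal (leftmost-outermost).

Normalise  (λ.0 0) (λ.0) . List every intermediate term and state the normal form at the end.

Answer: normal form = λ.0  (in 2 steps)

Reduction:
  start: (λ.0 0) (λ.0)
  [1] (λ.0) (λ.0)
  [2] λ.0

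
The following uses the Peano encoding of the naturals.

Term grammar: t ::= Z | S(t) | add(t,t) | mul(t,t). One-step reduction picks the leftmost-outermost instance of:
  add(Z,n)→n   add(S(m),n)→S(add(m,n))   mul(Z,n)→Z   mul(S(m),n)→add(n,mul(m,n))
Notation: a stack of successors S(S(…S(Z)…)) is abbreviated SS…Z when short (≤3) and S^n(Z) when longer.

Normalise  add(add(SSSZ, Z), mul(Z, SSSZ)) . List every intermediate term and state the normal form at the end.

Answer: normal form = SSSZ  (in 9 steps)

Working:
  start: add(add(SSSZ, Z), mul(Z, SSSZ))
  →1  add(S(add(SSZ, Z)), mul(Z, SSSZ))
  →2  S(add(add(SSZ, Z), mul(Z, SSSZ)))
  →3  S(add(S(add(SZ, Z)), mul(Z, SSSZ)))
  →4  S(S(add(add(SZ, Z), mul(Z, SSSZ))))
  →5  S(S(add(S(add(Z, Z)), mul(Z, SSSZ))))
  →6  S(S(S(add(add(Z, Z), mul(Z, SSSZ)))))
  →7  S(S(S(add(Z, mul(Z, SSSZ)))))
  →8  S(S(S(mul(Z, SSSZ))))
  →9  SSSZ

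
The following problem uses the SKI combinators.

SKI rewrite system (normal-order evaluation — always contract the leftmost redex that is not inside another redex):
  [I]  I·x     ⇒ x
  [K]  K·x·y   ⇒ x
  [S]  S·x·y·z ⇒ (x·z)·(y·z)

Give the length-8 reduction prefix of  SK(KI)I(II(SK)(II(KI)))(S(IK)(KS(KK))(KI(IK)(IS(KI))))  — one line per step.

  start: SK(KI)I(II(SK)(II(KI)))(S(IK)(KS(KK))(KI(IK)(IS(KI))))
  →1  KI(KII)(II(SK)(II(KI)))(S(IK)(KS(KK))(KI(IK)(IS(KI))))
  →2  I(II(SK)(II(KI)))(S(IK)(KS(KK))(KI(IK)(IS(KI))))
  →3  II(SK)(II(KI))(S(IK)(KS(KK))(KI(IK)(IS(KI))))
  →4  I(SK)(II(KI))(S(IK)(KS(KK))(KI(IK)(IS(KI))))
  →5  SK(II(KI))(S(IK)(KS(KK))(KI(IK)(IS(KI))))
  →6  K(S(IK)(KS(KK))(KI(IK)(IS(KI))))(II(KI)(S(IK)(KS(KK))(KI(IK)(IS(KI)))))
  →7  S(IK)(KS(KK))(KI(IK)(IS(KI)))
  →8  IK(KI(IK)(IS(KI)))(KS(KK)(KI(IK)(IS(KI))))

Answer: after 8 steps: IK(KI(IK)(IS(KI)))(KS(KK)(KI(IK)(IS(KI))))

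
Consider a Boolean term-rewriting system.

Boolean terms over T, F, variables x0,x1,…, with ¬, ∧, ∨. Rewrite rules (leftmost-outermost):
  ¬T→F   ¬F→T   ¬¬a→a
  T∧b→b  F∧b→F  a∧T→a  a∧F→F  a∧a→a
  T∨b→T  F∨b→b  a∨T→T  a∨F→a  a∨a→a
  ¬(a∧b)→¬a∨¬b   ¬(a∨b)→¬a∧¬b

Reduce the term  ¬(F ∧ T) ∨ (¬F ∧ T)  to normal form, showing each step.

  start: ¬(F ∧ T) ∨ (¬F ∧ T)
  →1  (¬F ∨ ¬T) ∨ (¬F ∧ T)
  →2  (T ∨ ¬T) ∨ (¬F ∧ T)
  →3  T ∨ (¬F ∧ T)
  →4  T

Answer: normal form = T  (in 4 steps)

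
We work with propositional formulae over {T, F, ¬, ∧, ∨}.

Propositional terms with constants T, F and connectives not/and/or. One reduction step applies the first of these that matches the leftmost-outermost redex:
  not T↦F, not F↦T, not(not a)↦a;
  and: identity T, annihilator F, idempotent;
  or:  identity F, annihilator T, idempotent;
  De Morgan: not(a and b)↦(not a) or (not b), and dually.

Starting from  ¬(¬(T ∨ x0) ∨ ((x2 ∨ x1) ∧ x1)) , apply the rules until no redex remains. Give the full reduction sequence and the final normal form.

  start: ¬(¬(T ∨ x0) ∨ ((x2 ∨ x1) ∧ x1))
  [1] ¬¬(T ∨ x0) ∧ ¬((x2 ∨ x1) ∧ x1)
  [2] (T ∨ x0) ∧ ¬((x2 ∨ x1) ∧ x1)
  [3] T ∧ ¬((x2 ∨ x1) ∧ x1)
  [4] ¬((x2 ∨ x1) ∧ x1)
  [5] ¬(x2 ∨ x1) ∨ ¬x1
  [6] (¬x2 ∧ ¬x1) ∨ ¬x1

Answer: normal form = (¬x2 ∧ ¬x1) ∨ ¬x1  (in 6 steps)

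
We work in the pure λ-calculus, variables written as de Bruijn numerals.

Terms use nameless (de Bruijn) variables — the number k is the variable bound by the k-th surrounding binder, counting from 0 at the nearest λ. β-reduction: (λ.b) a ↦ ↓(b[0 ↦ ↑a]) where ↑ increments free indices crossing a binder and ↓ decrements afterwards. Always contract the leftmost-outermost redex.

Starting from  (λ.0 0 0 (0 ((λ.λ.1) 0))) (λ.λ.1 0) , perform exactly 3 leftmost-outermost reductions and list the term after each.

  start: (λ.0 0 0 (0 ((λ.λ.1) 0))) (λ.λ.1 0)
  [1] (λ.λ.1 0) (λ.λ.1 0) (λ.λ.1 0) ((λ.λ.1 0) ((λ.λ.1) (λ.λ.1 0)))
  [2] (λ.(λ.λ.1 0) 0) (λ.λ.1 0) ((λ.λ.1 0) ((λ.λ.1) (λ.λ.1 0)))
  [3] (λ.λ.1 0) (λ.λ.1 0) ((λ.λ.1 0) ((λ.λ.1) (λ.λ.1 0)))

Answer: after 3 steps: (λ.λ.1 0) (λ.λ.1 0) ((λ.λ.1 0) ((λ.λ.1) (λ.λ.1 0)))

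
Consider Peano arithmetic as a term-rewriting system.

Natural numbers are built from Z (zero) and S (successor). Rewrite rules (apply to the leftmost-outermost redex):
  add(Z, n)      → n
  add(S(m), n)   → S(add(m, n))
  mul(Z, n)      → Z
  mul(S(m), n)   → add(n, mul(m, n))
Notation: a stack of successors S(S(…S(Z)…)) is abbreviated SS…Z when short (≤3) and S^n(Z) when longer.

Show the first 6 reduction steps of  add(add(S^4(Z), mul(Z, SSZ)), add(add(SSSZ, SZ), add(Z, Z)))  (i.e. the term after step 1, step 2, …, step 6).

Answer: after 6 steps: S(S(S(add(add(SZ, mul(Z, SSZ)), add(add(SSSZ, SZ), add(Z, Z))))))

Working:
  start: add(add(S^4(Z), mul(Z, SSZ)), add(add(SSSZ, SZ), add(Z, Z)))
  [1] add(S(add(SSSZ, mul(Z, SSZ))), add(add(SSSZ, SZ), add(Z, Z)))
  [2] S(add(add(SSSZ, mul(Z, SSZ)), add(add(SSSZ, SZ), add(Z, Z))))
  [3] S(add(S(add(SSZ, mul(Z, SSZ))), add(add(SSSZ, SZ), add(Z, Z))))
  [4] S(S(add(add(SSZ, mul(Z, SSZ)), add(add(SSSZ, SZ), add(Z, Z)))))
  [5] S(S(add(S(add(SZ, mul(Z, SSZ))), add(add(SSSZ, SZ), add(Z, Z)))))
  [6] S(S(S(add(add(SZ, mul(Z, SSZ)), add(add(SSSZ, SZ), add(Z, Z))))))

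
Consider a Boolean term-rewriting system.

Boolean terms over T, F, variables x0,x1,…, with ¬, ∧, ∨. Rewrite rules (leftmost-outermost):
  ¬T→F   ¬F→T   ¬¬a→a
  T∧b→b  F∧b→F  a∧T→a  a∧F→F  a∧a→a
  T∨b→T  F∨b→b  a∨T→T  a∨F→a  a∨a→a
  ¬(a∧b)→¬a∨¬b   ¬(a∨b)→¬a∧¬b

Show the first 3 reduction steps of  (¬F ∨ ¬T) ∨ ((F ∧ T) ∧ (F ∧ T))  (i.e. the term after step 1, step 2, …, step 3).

Answer: after 3 steps: T

Working:
  start: (¬F ∨ ¬T) ∨ ((F ∧ T) ∧ (F ∧ T))
  [1] (T ∨ ¬T) ∨ ((F ∧ T) ∧ (F ∧ T))
  [2] T ∨ ((F ∧ T) ∧ (F ∧ T))
  [3] T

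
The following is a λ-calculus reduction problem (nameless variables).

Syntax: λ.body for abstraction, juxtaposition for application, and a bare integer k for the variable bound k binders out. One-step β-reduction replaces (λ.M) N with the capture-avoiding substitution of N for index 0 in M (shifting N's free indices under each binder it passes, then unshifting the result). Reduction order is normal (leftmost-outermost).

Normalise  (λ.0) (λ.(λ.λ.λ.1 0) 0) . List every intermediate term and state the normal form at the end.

  start: (λ.0) (λ.(λ.λ.λ.1 0) 0)
  step 1: λ.(λ.λ.λ.1 0) 0
  step 2: λ.λ.λ.1 0

Answer: normal form = λ.λ.λ.1 0  (in 2 steps)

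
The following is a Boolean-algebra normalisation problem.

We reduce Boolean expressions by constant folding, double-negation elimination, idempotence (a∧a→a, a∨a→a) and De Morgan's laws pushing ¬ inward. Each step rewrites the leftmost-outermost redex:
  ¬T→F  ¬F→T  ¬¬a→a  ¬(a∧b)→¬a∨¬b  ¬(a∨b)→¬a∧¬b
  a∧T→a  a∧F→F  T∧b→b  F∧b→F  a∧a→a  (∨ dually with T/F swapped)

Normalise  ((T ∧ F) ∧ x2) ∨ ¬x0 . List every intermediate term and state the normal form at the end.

  start: ((T ∧ F) ∧ x2) ∨ ¬x0
  step 1: (F ∧ x2) ∨ ¬x0
  step 2: F ∨ ¬x0
  step 3: ¬x0

Answer: normal form = ¬x0  (in 3 steps)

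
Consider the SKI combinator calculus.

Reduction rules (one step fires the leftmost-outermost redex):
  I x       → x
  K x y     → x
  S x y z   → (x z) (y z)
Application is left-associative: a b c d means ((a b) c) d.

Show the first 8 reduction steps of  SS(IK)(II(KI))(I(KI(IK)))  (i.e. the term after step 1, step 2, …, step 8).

  start: SS(IK)(II(KI))(I(KI(IK)))
  →1  S(II(KI))(IK(II(KI)))(I(KI(IK)))
  →2  II(KI)(I(KI(IK)))(IK(II(KI))(I(KI(IK))))
  →3  I(KI)(I(KI(IK)))(IK(II(KI))(I(KI(IK))))
  →4  KI(I(KI(IK)))(IK(II(KI))(I(KI(IK))))
  →5  I(IK(II(KI))(I(KI(IK))))
  →6  IK(II(KI))(I(KI(IK)))
  →7  K(II(KI))(I(KI(IK)))
  →8  II(KI)

Answer: after 8 steps: II(KI)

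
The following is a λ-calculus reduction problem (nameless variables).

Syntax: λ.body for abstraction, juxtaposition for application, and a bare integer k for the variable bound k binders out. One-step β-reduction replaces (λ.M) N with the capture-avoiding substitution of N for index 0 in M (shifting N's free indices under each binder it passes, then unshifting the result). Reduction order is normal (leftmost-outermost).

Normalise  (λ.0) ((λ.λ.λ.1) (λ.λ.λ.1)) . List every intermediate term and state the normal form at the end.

  start: (λ.0) ((λ.λ.λ.1) (λ.λ.λ.1))
  →1  (λ.λ.λ.1) (λ.λ.λ.1)
  →2  λ.λ.1

Answer: normal form = λ.λ.1  (in 2 steps)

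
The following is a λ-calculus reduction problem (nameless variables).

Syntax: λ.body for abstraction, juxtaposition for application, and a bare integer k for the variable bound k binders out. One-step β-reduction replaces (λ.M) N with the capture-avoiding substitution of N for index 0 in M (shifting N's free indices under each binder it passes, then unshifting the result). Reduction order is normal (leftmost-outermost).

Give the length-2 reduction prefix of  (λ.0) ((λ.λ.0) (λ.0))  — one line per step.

  start: (λ.0) ((λ.λ.0) (λ.0))
  step 1: (λ.λ.0) (λ.0)
  step 2: λ.0

Answer: after 2 steps: λ.0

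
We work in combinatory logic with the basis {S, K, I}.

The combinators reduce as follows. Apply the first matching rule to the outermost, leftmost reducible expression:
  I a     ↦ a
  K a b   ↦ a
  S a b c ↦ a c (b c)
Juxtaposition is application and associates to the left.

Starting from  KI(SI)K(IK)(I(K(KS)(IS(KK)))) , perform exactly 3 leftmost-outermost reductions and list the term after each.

  start: KI(SI)K(IK)(I(K(KS)(IS(KK))))
  [1] IK(IK)(I(K(KS)(IS(KK))))
  [2] K(IK)(I(K(KS)(IS(KK))))
  [3] IK

Answer: after 3 steps: IK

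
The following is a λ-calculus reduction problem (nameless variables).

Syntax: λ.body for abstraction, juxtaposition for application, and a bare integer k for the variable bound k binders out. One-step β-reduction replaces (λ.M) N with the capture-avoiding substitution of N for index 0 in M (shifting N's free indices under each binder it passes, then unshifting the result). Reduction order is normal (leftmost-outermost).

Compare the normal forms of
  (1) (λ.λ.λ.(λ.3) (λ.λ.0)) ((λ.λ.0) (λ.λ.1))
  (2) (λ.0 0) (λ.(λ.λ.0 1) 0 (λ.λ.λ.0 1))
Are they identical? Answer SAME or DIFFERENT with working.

Term A:
  start: (λ.λ.λ.(λ.3) (λ.λ.0)) ((λ.λ.0) (λ.λ.1))
  →1  λ.λ.(λ.(λ.λ.0) (λ.λ.1)) (λ.λ.0)
  →2  λ.λ.(λ.λ.0) (λ.λ.1)
  →3  λ.λ.λ.0

Term B:
  start: (λ.0 0) (λ.(λ.λ.0 1) 0 (λ.λ.λ.0 1))
  →1  (λ.(λ.λ.0 1) 0 (λ.λ.λ.0 1)) (λ.(λ.λ.0 1) 0 (λ.λ.λ.0 1))
  →2  (λ.λ.0 1) (λ.(λ.λ.0 1) 0 (λ.λ.λ.0 1)) (λ.λ.λ.0 1)
  →3  (λ.0 (λ.(λ.λ.0 1) 0 (λ.λ.λ.0 1))) (λ.λ.λ.0 1)
  →4  (λ.λ.λ.0 1) (λ.(λ.λ.0 1) 0 (λ.λ.λ.0 1))
  →5  λ.λ.0 1

Answer: DIFFERENT — A ⇓ λ.λ.λ.0, B ⇓ λ.λ.0 1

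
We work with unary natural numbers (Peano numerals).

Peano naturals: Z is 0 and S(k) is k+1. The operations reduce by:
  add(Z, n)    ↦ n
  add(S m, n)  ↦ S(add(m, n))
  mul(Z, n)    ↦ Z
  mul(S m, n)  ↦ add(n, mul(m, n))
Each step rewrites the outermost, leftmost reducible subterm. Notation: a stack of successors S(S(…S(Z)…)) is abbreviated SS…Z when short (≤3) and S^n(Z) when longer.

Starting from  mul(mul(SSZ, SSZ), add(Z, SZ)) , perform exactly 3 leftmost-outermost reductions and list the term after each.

  start: mul(mul(SSZ, SSZ), add(Z, SZ))
  →1  mul(add(SSZ, mul(SZ, SSZ)), add(Z, SZ))
  →2  mul(S(add(SZ, mul(SZ, SSZ))), add(Z, SZ))
  →3  add(add(Z, SZ), mul(add(SZ, mul(SZ, SSZ)), add(Z, SZ)))

Answer: after 3 steps: add(add(Z, SZ), mul(add(SZ, mul(SZ, SSZ)), add(Z, SZ)))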